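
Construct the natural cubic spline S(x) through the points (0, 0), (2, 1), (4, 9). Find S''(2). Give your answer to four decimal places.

2.6250

Write M_i for S''(x_i). With h_i = 2, 2 and divided differences Δ_i = 1/2, 4, the continuity of S' gives the tridiagonal system
  2·M_0 + 8·M_1 + 2·M_2 = 6(Δ_1 - Δ_0) = 21
Natural end conditions: M_0 = M_2 = 0.
Solving the tridiagonal system: M_0 = 0, M_1 = 21/8, M_2 = 0.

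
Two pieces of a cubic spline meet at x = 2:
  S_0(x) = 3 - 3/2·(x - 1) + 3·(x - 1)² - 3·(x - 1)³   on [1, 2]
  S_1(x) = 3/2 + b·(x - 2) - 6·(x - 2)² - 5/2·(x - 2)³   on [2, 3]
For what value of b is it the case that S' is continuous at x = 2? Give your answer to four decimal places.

-4.5000

S_0'(x) = -3/2 + 6·(x - 1) - 9·(x - 1)², so S_0'(2) = -9/2. On the right, S_1'(2) = b, so b = -9/2.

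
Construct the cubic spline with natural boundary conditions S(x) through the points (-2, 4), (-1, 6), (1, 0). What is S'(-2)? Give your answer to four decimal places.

2.8333

Let M_i = S''(x_i). Step sizes h_i = 1, 2; slopes of the chords Δ_i = (y_(i+1) - y_i)/h_i = 2, -3.
  1·M_0 + 6·M_1 + 2·M_2 = 6(Δ_1 - Δ_0) = -30
Natural end conditions: M_0 = M_2 = 0.
Hence M_0 = 0, M_1 = -5, M_2 = 0.
On [-2, -1], S'(x) = b_0 + 2c_0·(x + 2) + 3d_0·(x + 2)² with b_0 = Δ_0 - h_0(2M_0 + M_1)/6 = 17/6, c_0 = M_0/2 = 0, d_0 = (M_1 - M_0)/(6h_0) = -5/6. So S'(-2) = 17/6.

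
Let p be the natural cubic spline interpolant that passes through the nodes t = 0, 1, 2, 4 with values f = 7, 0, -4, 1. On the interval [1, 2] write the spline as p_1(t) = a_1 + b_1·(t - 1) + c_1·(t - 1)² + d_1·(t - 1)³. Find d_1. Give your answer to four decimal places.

Write M_i for p''(x_i). With h_i = 1, 1, 2 and divided differences Δ_i = -7, -4, 5/2, the continuity of p' gives the tridiagonal system
  1·M_0 + 4·M_1 + 1·M_2 = 6(Δ_1 - Δ_0) = 18
  1·M_1 + 6·M_2 + 2·M_3 = 6(Δ_2 - Δ_1) = 39
Natural end conditions: M_0 = M_3 = 0.
Hence M_0 = 0, M_1 = 3, M_2 = 6, M_3 = 0.
On [1, 2], with p_1(t) = a_1 + b_1·(t - 1) + c_1·(t - 1)² + d_1·(t - 1)³: c_1 = M_1/2 = 3/2, d_1 = (M_2 - M_1)/(6h_1) = 1/2, b_1 = Δ_1 - h_1(2M_1 + M_2)/6 = -6.

0.5000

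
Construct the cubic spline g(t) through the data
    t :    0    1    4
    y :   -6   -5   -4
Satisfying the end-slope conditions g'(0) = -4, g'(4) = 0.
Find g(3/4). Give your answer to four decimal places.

Let M_i = g''(x_i). Step sizes h_i = 1, 3; slopes of the chords Δ_i = (y_(i+1) - y_i)/h_i = 1, 1/3.
  1·M_0 + 8·M_1 + 3·M_2 = 6(Δ_1 - Δ_0) = -4
Clamped end conditions give two more equations: 2h_0·M_0 + h_0·M_1 = 6(Δ_0 - g'(0)) = 30 and h_1·M_1 + 2h_1·M_2 = 6(g'(4) - Δ_1) = -2.
Hence M_0 = 33/2, M_1 = -3, M_2 = 7/6.
On [0, 1], g(t) = -6 - 4·t + 33/4·t² - 13/4·t³.
With t = 3/4: g(3/4) = -1467/256.

-5.7305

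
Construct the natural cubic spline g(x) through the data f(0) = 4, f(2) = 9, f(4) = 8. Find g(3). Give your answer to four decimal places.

With m_i denoting the second derivative at x_i, h_i = 2, 2, and Δ_i = (y_(i+1) − y_i)/h_i = 5/2, -1/2:
  2·m_0 + 8·m_1 + 2·m_2 = 6(Δ_1 - Δ_0) = -18
Natural end conditions: m_0 = m_2 = 0.
Solving the tridiagonal system: m_0 = 0, m_1 = -9/4, m_2 = 0.
On [2, 4], g(x) = 9 + 1·(x - 2) - 9/8·(x - 2)² + 3/16·(x - 2)³.
With (x - 2) = 1: g(3) = 145/16.

9.0625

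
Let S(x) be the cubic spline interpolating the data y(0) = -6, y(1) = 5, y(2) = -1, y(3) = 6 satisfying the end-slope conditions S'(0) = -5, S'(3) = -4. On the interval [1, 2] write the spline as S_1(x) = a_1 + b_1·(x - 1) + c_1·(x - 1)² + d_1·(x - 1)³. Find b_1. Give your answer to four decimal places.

Put σ_i = S'' at the i-th knot. Here h = (1, 1, 1) and Δ = (11, -6, 7), so the interior equations h_(i-1)·σ_(i-1) + 2(h_(i-1)+h_i)·σ_i + h_i·σ_(i+1) = 6(Δ_i − Δ_(i-1)) read
  1·σ_0 + 4·σ_1 + 1·σ_2 = 6(Δ_1 - Δ_0) = -102
  1·σ_1 + 4·σ_2 + 1·σ_3 = 6(Δ_2 - Δ_1) = 78
Clamped end conditions give two more equations: 2h_0·σ_0 + h_0·σ_1 = 6(Δ_0 - S'(0)) = 96 and h_2·σ_2 + 2h_2·σ_3 = 6(S'(3) - Δ_2) = -66.
Hence σ_0 = 1144/15, σ_1 = -848/15, σ_2 = 718/15, σ_3 = -854/15.
On [1, 2], with S_1(x) = a_1 + b_1·(x - 1) + c_1·(x - 1)² + d_1·(x - 1)³: c_1 = σ_1/2 = -424/15, d_1 = (σ_2 - σ_1)/(6h_1) = 87/5, b_1 = Δ_1 - h_1(2σ_1 + σ_2)/6 = 73/15.

4.8667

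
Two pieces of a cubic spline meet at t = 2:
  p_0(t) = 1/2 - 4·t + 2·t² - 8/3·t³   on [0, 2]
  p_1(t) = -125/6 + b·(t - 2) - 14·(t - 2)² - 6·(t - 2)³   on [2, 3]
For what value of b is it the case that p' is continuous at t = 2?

-28

p_0'(t) = -4 + 4·t - 8·t², so p_0'(2) = -28. On the right, p_1'(2) = b, so b = -28.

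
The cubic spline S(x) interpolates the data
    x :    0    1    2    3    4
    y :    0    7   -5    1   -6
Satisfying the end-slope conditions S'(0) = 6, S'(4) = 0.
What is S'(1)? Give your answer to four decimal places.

With M_i denoting the second derivative at x_i, h_i = 1, 1, 1, 1, and Δ_i = (y_(i+1) − y_i)/h_i = 7, -12, 6, -7:
  1·M_0 + 4·M_1 + 1·M_2 = 6(Δ_1 - Δ_0) = -114
  1·M_1 + 4·M_2 + 1·M_3 = 6(Δ_2 - Δ_1) = 108
  1·M_2 + 4·M_3 + 1·M_4 = 6(Δ_3 - Δ_2) = -78
Clamped end conditions give two more equations: 2h_0·M_0 + h_0·M_1 = 6(Δ_0 - S'(0)) = 6 and h_3·M_3 + 2h_3·M_4 = 6(S'(4) - Δ_3) = 42.
Forward elimination and back-substitution give M_0 = 375/14, M_1 = -333/7, M_2 = 99/2, M_3 = -297/7, M_4 = 591/14.
On [1, 2], S'(x) = b_1 + 2c_1·(x - 1) + 3d_1·(x - 1)² with b_1 = Δ_1 - h_1(2M_1 + M_2)/6 = -123/28, c_1 = M_1/2 = -333/14, d_1 = (M_2 - M_1)/(6h_1) = 453/28. So S'(1) = -123/28.

-4.3929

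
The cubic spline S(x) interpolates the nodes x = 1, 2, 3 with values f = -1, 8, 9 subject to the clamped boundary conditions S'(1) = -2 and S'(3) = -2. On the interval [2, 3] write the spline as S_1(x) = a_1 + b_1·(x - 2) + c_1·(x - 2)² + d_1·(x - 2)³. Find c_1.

Let σ_i = S''(x_i). Step sizes h_i = 1, 1; slopes of the chords Δ_i = (y_(i+1) - y_i)/h_i = 9, 1.
  1·σ_0 + 4·σ_1 + 1·σ_2 = 6(Δ_1 - Δ_0) = -48
Clamped end conditions give two more equations: 2h_0·σ_0 + h_0·σ_1 = 6(Δ_0 - S'(1)) = 66 and h_1·σ_1 + 2h_1·σ_2 = 6(S'(3) - Δ_1) = -18.
Hence σ_0 = 45, σ_1 = -24, σ_2 = 3.
On [2, 3], with S_1(x) = a_1 + b_1·(x - 2) + c_1·(x - 2)² + d_1·(x - 2)³: c_1 = σ_1/2 = -12, d_1 = (σ_2 - σ_1)/(6h_1) = 9/2, b_1 = Δ_1 - h_1(2σ_1 + σ_2)/6 = 17/2.

-12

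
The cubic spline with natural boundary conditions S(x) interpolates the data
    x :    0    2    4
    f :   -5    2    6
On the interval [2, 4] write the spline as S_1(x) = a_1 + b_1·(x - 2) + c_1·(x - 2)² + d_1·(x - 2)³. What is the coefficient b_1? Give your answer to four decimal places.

2.7500

Write M_i for S''(x_i). With h_i = 2, 2 and divided differences Δ_i = 7/2, 2, the continuity of S' gives the tridiagonal system
  2·M_0 + 8·M_1 + 2·M_2 = 6(Δ_1 - Δ_0) = -9
Natural end conditions: M_0 = M_2 = 0.
Solving: M_0 = 0, M_1 = -9/8, M_2 = 0.
On [2, 4], with S_1(x) = a_1 + b_1·(x - 2) + c_1·(x - 2)² + d_1·(x - 2)³: c_1 = M_1/2 = -9/16, d_1 = (M_2 - M_1)/(6h_1) = 3/32, b_1 = Δ_1 - h_1(2M_1 + M_2)/6 = 11/4.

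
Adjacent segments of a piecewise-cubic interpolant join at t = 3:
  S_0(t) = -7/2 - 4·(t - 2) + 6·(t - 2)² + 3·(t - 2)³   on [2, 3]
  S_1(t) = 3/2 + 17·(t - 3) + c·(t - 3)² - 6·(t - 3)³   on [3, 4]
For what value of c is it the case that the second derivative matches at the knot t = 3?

15

S_0''(t) = 12 + 18·(t - 2), so S_0''(3) = 30. On the right, S_1''(3) = 2c, so c = 15.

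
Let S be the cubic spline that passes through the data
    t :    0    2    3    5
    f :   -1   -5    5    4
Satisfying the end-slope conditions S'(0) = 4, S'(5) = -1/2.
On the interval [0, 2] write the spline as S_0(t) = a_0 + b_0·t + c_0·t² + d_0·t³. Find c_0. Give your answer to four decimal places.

Let M_i = S''(x_i). Step sizes h_i = 2, 1, 2; slopes of the chords Δ_i = (y_(i+1) - y_i)/h_i = -2, 10, -1/2.
  2·M_0 + 6·M_1 + 1·M_2 = 6(Δ_1 - Δ_0) = 72
  1·M_1 + 6·M_2 + 2·M_3 = 6(Δ_2 - Δ_1) = -63
Clamped end conditions give two more equations: 2h_0·M_0 + h_0·M_1 = 6(Δ_0 - S'(0)) = -36 and h_2·M_2 + 2h_2·M_3 = 6(S'(5) - Δ_2) = 0.
Solving the tridiagonal system: M_0 = -315/16, M_1 = 171/8, M_2 = -135/8, M_3 = 135/16.
On [0, 2], with S_0(t) = a_0 + b_0·t + c_0·t² + d_0·t³: c_0 = M_0/2 = -315/32, d_0 = (M_1 - M_0)/(6h_0) = 219/64, b_0 = Δ_0 - h_0(2M_0 + M_1)/6 = 4.

-9.8438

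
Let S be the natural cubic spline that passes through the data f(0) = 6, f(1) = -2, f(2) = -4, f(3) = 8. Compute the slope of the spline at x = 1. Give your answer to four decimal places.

-6.6667

Let m_i = S''(x_i). Step sizes h_i = 1, 1, 1; slopes of the chords Δ_i = (y_(i+1) - y_i)/h_i = -8, -2, 12.
  1·m_0 + 4·m_1 + 1·m_2 = 6(Δ_1 - Δ_0) = 36
  1·m_1 + 4·m_2 + 1·m_3 = 6(Δ_2 - Δ_1) = 84
Natural end conditions: m_0 = m_3 = 0.
Hence m_0 = 0, m_1 = 4, m_2 = 20, m_3 = 0.
On [1, 2], S'(x) = b_1 + 2c_1·(x - 1) + 3d_1·(x - 1)² with b_1 = Δ_1 - h_1(2m_1 + m_2)/6 = -20/3, c_1 = m_1/2 = 2, d_1 = (m_2 - m_1)/(6h_1) = 8/3. So S'(1) = -20/3.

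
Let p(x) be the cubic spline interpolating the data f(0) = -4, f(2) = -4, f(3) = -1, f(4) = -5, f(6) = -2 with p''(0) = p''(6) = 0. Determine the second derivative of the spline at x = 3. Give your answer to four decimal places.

With M_i denoting the second derivative at x_i, h_i = 2, 1, 1, 2, and Δ_i = (y_(i+1) − y_i)/h_i = 0, 3, -4, 3/2:
  2·M_0 + 6·M_1 + 1·M_2 = 6(Δ_1 - Δ_0) = 18
  1·M_1 + 4·M_2 + 1·M_3 = 6(Δ_2 - Δ_1) = -42
  1·M_2 + 6·M_3 + 2·M_4 = 6(Δ_3 - Δ_2) = 33
Natural end conditions: M_0 = M_4 = 0.
Solving the tridiagonal system: M_0 = 0, M_1 = 233/44, M_2 = -303/22, M_3 = 343/44, M_4 = 0.

-13.7727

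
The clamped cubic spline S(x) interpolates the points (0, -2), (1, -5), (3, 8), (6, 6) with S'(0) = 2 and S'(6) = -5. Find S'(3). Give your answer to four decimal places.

6.9211

With m_i denoting the second derivative at x_i, h_i = 1, 2, 3, and Δ_i = (y_(i+1) − y_i)/h_i = -3, 13/2, -2/3:
  1·m_0 + 6·m_1 + 2·m_2 = 6(Δ_1 - Δ_0) = 57
  2·m_1 + 10·m_2 + 3·m_3 = 6(Δ_2 - Δ_1) = -43
Clamped end conditions give two more equations: 2h_0·m_0 + h_0·m_1 = 6(Δ_0 - S'(0)) = -30 and h_2·m_2 + 2h_2·m_3 = 6(S'(6) - Δ_2) = -26.
Solving: m_0 = -1303/57, m_1 = 896/57, m_2 = -412/57, m_3 = -41/57.
On [3, 6], S'(x) = b_2 + 2c_2·(x - 3) + 3d_2·(x - 3)² with b_2 = Δ_2 - h_2(2m_2 + m_3)/6 = 263/38, c_2 = m_2/2 = -206/57, d_2 = (m_3 - m_2)/(6h_2) = 371/1026. So S'(3) = 263/38.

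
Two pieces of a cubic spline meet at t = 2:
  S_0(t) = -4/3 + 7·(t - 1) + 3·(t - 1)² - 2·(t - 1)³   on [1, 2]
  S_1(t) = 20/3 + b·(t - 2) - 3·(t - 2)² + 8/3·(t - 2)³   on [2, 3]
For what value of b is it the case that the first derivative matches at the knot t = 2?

7

S_0'(t) = 7 + 6·(t - 1) - 6·(t - 1)², so S_0'(2) = 7. On the right, S_1'(2) = b, so b = 7.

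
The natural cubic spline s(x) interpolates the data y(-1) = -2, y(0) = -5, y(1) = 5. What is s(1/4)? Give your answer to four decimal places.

With σ_i denoting the second derivative at x_i, h_i = 1, 1, and Δ_i = (y_(i+1) − y_i)/h_i = -3, 10:
  1·σ_0 + 4·σ_1 + 1·σ_2 = 6(Δ_1 - Δ_0) = 78
Natural end conditions: σ_0 = σ_2 = 0.
Forward elimination and back-substitution give σ_0 = 0, σ_1 = 39/2, σ_2 = 0.
On [0, 1], s(x) = -5 + 7/2·x + 39/4·x² - 13/4·x³.
With x = 1/4: s(1/4) = -913/256.

-3.5664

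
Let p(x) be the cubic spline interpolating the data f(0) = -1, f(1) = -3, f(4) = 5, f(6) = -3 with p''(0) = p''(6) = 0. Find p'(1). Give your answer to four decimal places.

-0.1221

With M_i denoting the second derivative at x_i, h_i = 1, 3, 2, and Δ_i = (y_(i+1) − y_i)/h_i = -2, 8/3, -4:
  1·M_0 + 8·M_1 + 3·M_2 = 6(Δ_1 - Δ_0) = 28
  3·M_1 + 10·M_2 + 2·M_3 = 6(Δ_2 - Δ_1) = -40
Natural end conditions: M_0 = M_3 = 0.
Hence M_0 = 0, M_1 = 400/71, M_2 = -404/71, M_3 = 0.
On [1, 4], p'(x) = b_1 + 2c_1·(x - 1) + 3d_1·(x - 1)² with b_1 = Δ_1 - h_1(2M_1 + M_2)/6 = -26/213, c_1 = M_1/2 = 200/71, d_1 = (M_2 - M_1)/(6h_1) = -134/213. So p'(1) = -26/213.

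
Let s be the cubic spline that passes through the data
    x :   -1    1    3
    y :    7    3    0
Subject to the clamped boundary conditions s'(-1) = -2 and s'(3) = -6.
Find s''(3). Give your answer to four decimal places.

With m_i denoting the second derivative at x_i, h_i = 2, 2, and Δ_i = (y_(i+1) − y_i)/h_i = -2, -3/2:
  2·m_0 + 8·m_1 + 2·m_2 = 6(Δ_1 - Δ_0) = 3
Clamped end conditions give two more equations: 2h_0·m_0 + h_0·m_1 = 6(Δ_0 - s'(-1)) = 0 and h_1·m_1 + 2h_1·m_2 = 6(s'(3) - Δ_1) = -27.
Solving the tridiagonal system: m_0 = -11/8, m_1 = 11/4, m_2 = -65/8.

-8.1250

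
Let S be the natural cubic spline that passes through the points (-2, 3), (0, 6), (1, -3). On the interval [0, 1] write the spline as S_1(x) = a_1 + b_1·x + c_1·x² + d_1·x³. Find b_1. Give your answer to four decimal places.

Write M_i for S''(x_i). With h_i = 2, 1 and divided differences Δ_i = 3/2, -9, the continuity of S' gives the tridiagonal system
  2·M_0 + 6·M_1 + 1·M_2 = 6(Δ_1 - Δ_0) = -63
Natural end conditions: M_0 = M_2 = 0.
Solving the tridiagonal system: M_0 = 0, M_1 = -21/2, M_2 = 0.
On [0, 1], with S_1(x) = a_1 + b_1·x + c_1·x² + d_1·x³: c_1 = M_1/2 = -21/4, d_1 = (M_2 - M_1)/(6h_1) = 7/4, b_1 = Δ_1 - h_1(2M_1 + M_2)/6 = -11/2.

-5.5000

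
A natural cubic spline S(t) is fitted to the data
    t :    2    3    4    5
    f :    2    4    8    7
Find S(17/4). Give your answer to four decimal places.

8.2313

With σ_i denoting the second derivative at x_i, h_i = 1, 1, 1, and Δ_i = (y_(i+1) − y_i)/h_i = 2, 4, -1:
  1·σ_0 + 4·σ_1 + 1·σ_2 = 6(Δ_1 - Δ_0) = 12
  1·σ_1 + 4·σ_2 + 1·σ_3 = 6(Δ_2 - Δ_1) = -30
Natural end conditions: σ_0 = σ_3 = 0.
Solving: σ_0 = 0, σ_1 = 26/5, σ_2 = -44/5, σ_3 = 0.
On [4, 5], S(t) = 8 + 29/15·(t - 4) - 22/5·(t - 4)² + 22/15·(t - 4)³.
With (t - 4) = 1/4: S(17/4) = 1317/160.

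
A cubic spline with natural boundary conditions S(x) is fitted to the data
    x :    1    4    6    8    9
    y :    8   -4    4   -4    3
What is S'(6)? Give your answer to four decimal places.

-1.2885

Let σ_i = S''(x_i). Step sizes h_i = 3, 2, 2, 1; slopes of the chords Δ_i = (y_(i+1) - y_i)/h_i = -4, 4, -4, 7.
  3·σ_0 + 10·σ_1 + 2·σ_2 = 6(Δ_1 - Δ_0) = 48
  2·σ_1 + 8·σ_2 + 2·σ_3 = 6(Δ_2 - Δ_1) = -48
  2·σ_2 + 6·σ_3 + 1·σ_4 = 6(Δ_3 - Δ_2) = 66
Natural end conditions: σ_0 = σ_4 = 0.
Forward elimination and back-substitution give σ_0 = 0, σ_1 = 369/52, σ_2 = -597/52, σ_3 = 771/52, σ_4 = 0.
On [6, 8], S'(x) = b_2 + 2c_2·(x - 6) + 3d_2·(x - 6)² with b_2 = Δ_2 - h_2(2σ_2 + σ_3)/6 = -67/52, c_2 = σ_2/2 = -597/104, d_2 = (σ_3 - σ_2)/(6h_2) = 57/26. So S'(6) = -67/52.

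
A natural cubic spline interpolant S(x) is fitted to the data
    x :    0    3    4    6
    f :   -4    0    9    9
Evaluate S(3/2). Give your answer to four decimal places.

-5.9495

Let m_i = S''(x_i). Step sizes h_i = 3, 1, 2; slopes of the chords Δ_i = (y_(i+1) - y_i)/h_i = 4/3, 9, 0.
  3·m_0 + 8·m_1 + 1·m_2 = 6(Δ_1 - Δ_0) = 46
  1·m_1 + 6·m_2 + 2·m_3 = 6(Δ_2 - Δ_1) = -54
Natural end conditions: m_0 = m_3 = 0.
Hence m_0 = 0, m_1 = 330/47, m_2 = -478/47, m_3 = 0.
On [0, 3], S(x) = -4 - 307/141·x + 0·x² + 55/141·x³.
With x = 3/2: S(3/2) = -2237/376.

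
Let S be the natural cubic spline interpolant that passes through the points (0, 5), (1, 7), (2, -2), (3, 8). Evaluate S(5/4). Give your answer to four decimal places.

4.7688

Let M_i = S''(x_i). Step sizes h_i = 1, 1, 1; slopes of the chords Δ_i = (y_(i+1) - y_i)/h_i = 2, -9, 10.
  1·M_0 + 4·M_1 + 1·M_2 = 6(Δ_1 - Δ_0) = -66
  1·M_1 + 4·M_2 + 1·M_3 = 6(Δ_2 - Δ_1) = 114
Natural end conditions: M_0 = M_3 = 0.
Solving: M_0 = 0, M_1 = -126/5, M_2 = 174/5, M_3 = 0.
On [1, 2], S(t) = 7 - 32/5·(t - 1) - 63/5·(t - 1)² + 10·(t - 1)³.
With (t - 1) = 1/4: S(5/4) = 763/160.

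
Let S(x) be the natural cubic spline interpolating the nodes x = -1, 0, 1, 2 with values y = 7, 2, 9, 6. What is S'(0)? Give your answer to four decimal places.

Let M_i = S''(x_i). Step sizes h_i = 1, 1, 1; slopes of the chords Δ_i = (y_(i+1) - y_i)/h_i = -5, 7, -3.
  1·M_0 + 4·M_1 + 1·M_2 = 6(Δ_1 - Δ_0) = 72
  1·M_1 + 4·M_2 + 1·M_3 = 6(Δ_2 - Δ_1) = -60
Natural end conditions: M_0 = M_3 = 0.
Solving the tridiagonal system: M_0 = 0, M_1 = 116/5, M_2 = -104/5, M_3 = 0.
On [0, 1], S'(x) = b_1 + 2c_1·x + 3d_1·x² with b_1 = Δ_1 - h_1(2M_1 + M_2)/6 = 41/15, c_1 = M_1/2 = 58/5, d_1 = (M_2 - M_1)/(6h_1) = -22/3. So S'(0) = 41/15.

2.7333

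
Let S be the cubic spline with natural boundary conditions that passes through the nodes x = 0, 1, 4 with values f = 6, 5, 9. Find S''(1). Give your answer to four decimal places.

1.7500

Write m_i for S''(x_i). With h_i = 1, 3 and divided differences Δ_i = -1, 4/3, the continuity of S' gives the tridiagonal system
  1·m_0 + 8·m_1 + 3·m_2 = 6(Δ_1 - Δ_0) = 14
Natural end conditions: m_0 = m_2 = 0.
Forward elimination and back-substitution give m_0 = 0, m_1 = 7/4, m_2 = 0.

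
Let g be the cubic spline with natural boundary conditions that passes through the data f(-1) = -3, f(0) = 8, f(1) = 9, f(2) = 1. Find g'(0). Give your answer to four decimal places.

Write σ_i for g''(x_i). With h_i = 1, 1, 1 and divided differences Δ_i = 11, 1, -8, the continuity of g' gives the tridiagonal system
  1·σ_0 + 4·σ_1 + 1·σ_2 = 6(Δ_1 - Δ_0) = -60
  1·σ_1 + 4·σ_2 + 1·σ_3 = 6(Δ_2 - Δ_1) = -54
Natural end conditions: σ_0 = σ_3 = 0.
Solving: σ_0 = 0, σ_1 = -62/5, σ_2 = -52/5, σ_3 = 0.
On [0, 1], g'(x) = b_1 + 2c_1·x + 3d_1·x² with b_1 = Δ_1 - h_1(2σ_1 + σ_2)/6 = 103/15, c_1 = σ_1/2 = -31/5, d_1 = (σ_2 - σ_1)/(6h_1) = 1/3. So g'(0) = 103/15.

6.8667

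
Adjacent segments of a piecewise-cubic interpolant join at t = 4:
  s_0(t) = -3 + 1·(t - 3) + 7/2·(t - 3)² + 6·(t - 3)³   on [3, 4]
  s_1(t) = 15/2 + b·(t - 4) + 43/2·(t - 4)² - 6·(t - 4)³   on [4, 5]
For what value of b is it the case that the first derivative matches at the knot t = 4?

s_0'(t) = 1 + 7·(t - 3) + 18·(t - 3)², so s_0'(4) = 26. On the right, s_1'(4) = b, so b = 26.

26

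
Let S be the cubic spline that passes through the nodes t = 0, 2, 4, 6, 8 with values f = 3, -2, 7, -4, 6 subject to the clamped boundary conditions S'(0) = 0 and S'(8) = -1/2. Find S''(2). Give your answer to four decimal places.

11.1071

Put σ_i = S'' at the i-th knot. Here h = (2, 2, 2, 2) and Δ = (-5/2, 9/2, -11/2, 5), so the interior equations h_(i-1)·σ_(i-1) + 2(h_(i-1)+h_i)·σ_i + h_i·σ_(i+1) = 6(Δ_i − Δ_(i-1)) read
  2·σ_0 + 8·σ_1 + 2·σ_2 = 6(Δ_1 - Δ_0) = 42
  2·σ_1 + 8·σ_2 + 2·σ_3 = 6(Δ_2 - Δ_1) = -60
  2·σ_2 + 8·σ_3 + 2·σ_4 = 6(Δ_3 - Δ_2) = 63
Clamped end conditions give two more equations: 2h_0·σ_0 + h_0·σ_1 = 6(Δ_0 - S'(0)) = -15 and h_3·σ_3 + 2h_3·σ_4 = 6(S'(8) - Δ_3) = -33.
Forward elimination and back-substitution give σ_0 = -521/56, σ_1 = 311/28, σ_2 = -113/8, σ_3 = 431/28, σ_4 = -893/56.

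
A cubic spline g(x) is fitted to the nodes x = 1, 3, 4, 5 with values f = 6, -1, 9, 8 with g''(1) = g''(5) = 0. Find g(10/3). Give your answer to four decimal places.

With M_i denoting the second derivative at x_i, h_i = 2, 1, 1, and Δ_i = (y_(i+1) − y_i)/h_i = -7/2, 10, -1:
  2·M_0 + 6·M_1 + 1·M_2 = 6(Δ_1 - Δ_0) = 81
  1·M_1 + 4·M_2 + 1·M_3 = 6(Δ_2 - Δ_1) = -66
Natural end conditions: M_0 = M_3 = 0.
Hence M_0 = 0, M_1 = 390/23, M_2 = -477/23, M_3 = 0.
On [3, 4], g(x) = -1 + 359/46·(x - 3) + 195/23·(x - 3)² - 289/46·(x - 3)³.
With (x - 3) = 1/3: g(10/3) = 1435/621.

2.3108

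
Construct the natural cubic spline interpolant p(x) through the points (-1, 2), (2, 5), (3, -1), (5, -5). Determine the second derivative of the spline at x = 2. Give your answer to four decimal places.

Let m_i = p''(x_i). Step sizes h_i = 3, 1, 2; slopes of the chords Δ_i = (y_(i+1) - y_i)/h_i = 1, -6, -2.
  3·m_0 + 8·m_1 + 1·m_2 = 6(Δ_1 - Δ_0) = -42
  1·m_1 + 6·m_2 + 2·m_3 = 6(Δ_2 - Δ_1) = 24
Natural end conditions: m_0 = m_3 = 0.
Solving: m_0 = 0, m_1 = -276/47, m_2 = 234/47, m_3 = 0.

-5.8723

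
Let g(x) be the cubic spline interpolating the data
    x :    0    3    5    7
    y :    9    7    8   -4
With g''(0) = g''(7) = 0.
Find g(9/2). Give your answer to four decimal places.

8.6373

Let m_i = g''(x_i). Step sizes h_i = 3, 2, 2; slopes of the chords Δ_i = (y_(i+1) - y_i)/h_i = -2/3, 1/2, -6.
  3·m_0 + 10·m_1 + 2·m_2 = 6(Δ_1 - Δ_0) = 7
  2·m_1 + 8·m_2 + 2·m_3 = 6(Δ_2 - Δ_1) = -39
Natural end conditions: m_0 = m_3 = 0.
Solving the tridiagonal system: m_0 = 0, m_1 = 67/38, m_2 = -101/19, m_3 = 0.
On [3, 5], g(x) = 7 + 125/114·(x - 3) + 67/76·(x - 3)² - 269/456·(x - 3)³.
With (x - 3) = 3/2: g(9/2) = 10503/1216.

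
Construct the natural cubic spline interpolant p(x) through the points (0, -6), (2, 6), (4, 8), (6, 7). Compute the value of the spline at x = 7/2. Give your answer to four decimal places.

Write M_i for p''(x_i). With h_i = 2, 2, 2 and divided differences Δ_i = 6, 1, -1/2, the continuity of p' gives the tridiagonal system
  2·M_0 + 8·M_1 + 2·M_2 = 6(Δ_1 - Δ_0) = -30
  2·M_1 + 8·M_2 + 2·M_3 = 6(Δ_2 - Δ_1) = -9
Natural end conditions: M_0 = M_3 = 0.
Solving the tridiagonal system: M_0 = 0, M_1 = -37/10, M_2 = -1/5, M_3 = 0.
On [2, 4], p(x) = 6 + 53/15·(x - 2) - 37/20·(x - 2)² + 7/24·(x - 2)³.
With (x - 2) = 3/2: p(7/2) = 2599/320.

8.1219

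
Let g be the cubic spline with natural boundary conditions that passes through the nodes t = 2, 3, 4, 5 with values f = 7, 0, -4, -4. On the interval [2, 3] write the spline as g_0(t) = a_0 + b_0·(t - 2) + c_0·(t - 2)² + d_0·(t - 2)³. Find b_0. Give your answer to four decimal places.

-7.5333

With M_i denoting the second derivative at x_i, h_i = 1, 1, 1, and Δ_i = (y_(i+1) − y_i)/h_i = -7, -4, 0:
  1·M_0 + 4·M_1 + 1·M_2 = 6(Δ_1 - Δ_0) = 18
  1·M_1 + 4·M_2 + 1·M_3 = 6(Δ_2 - Δ_1) = 24
Natural end conditions: M_0 = M_3 = 0.
Hence M_0 = 0, M_1 = 16/5, M_2 = 26/5, M_3 = 0.
On [2, 3], with g_0(t) = a_0 + b_0·(t - 2) + c_0·(t - 2)² + d_0·(t - 2)³: c_0 = M_0/2 = 0, d_0 = (M_1 - M_0)/(6h_0) = 8/15, b_0 = Δ_0 - h_0(2M_0 + M_1)/6 = -113/15.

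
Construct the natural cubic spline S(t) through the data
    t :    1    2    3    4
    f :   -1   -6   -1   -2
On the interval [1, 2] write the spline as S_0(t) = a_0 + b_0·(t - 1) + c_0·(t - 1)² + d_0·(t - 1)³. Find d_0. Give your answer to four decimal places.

Put M_i = S'' at the i-th knot. Here h = (1, 1, 1) and Δ = (-5, 5, -1), so the interior equations h_(i-1)·M_(i-1) + 2(h_(i-1)+h_i)·M_i + h_i·M_(i+1) = 6(Δ_i − Δ_(i-1)) read
  1·M_0 + 4·M_1 + 1·M_2 = 6(Δ_1 - Δ_0) = 60
  1·M_1 + 4·M_2 + 1·M_3 = 6(Δ_2 - Δ_1) = -36
Natural end conditions: M_0 = M_3 = 0.
Hence M_0 = 0, M_1 = 92/5, M_2 = -68/5, M_3 = 0.
On [1, 2], with S_0(t) = a_0 + b_0·(t - 1) + c_0·(t - 1)² + d_0·(t - 1)³: c_0 = M_0/2 = 0, d_0 = (M_1 - M_0)/(6h_0) = 46/15, b_0 = Δ_0 - h_0(2M_0 + M_1)/6 = -121/15.

3.0667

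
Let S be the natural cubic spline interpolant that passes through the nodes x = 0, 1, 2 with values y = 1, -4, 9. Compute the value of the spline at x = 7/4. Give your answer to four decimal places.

Write σ_i for S''(x_i). With h_i = 1, 1 and divided differences Δ_i = -5, 13, the continuity of S' gives the tridiagonal system
  1·σ_0 + 4·σ_1 + 1·σ_2 = 6(Δ_1 - Δ_0) = 108
Natural end conditions: σ_0 = σ_2 = 0.
Hence σ_0 = 0, σ_1 = 27, σ_2 = 0.
On [1, 2], S(x) = -4 + 4·(x - 1) + 27/2·(x - 1)² - 9/2·(x - 1)³.
With (x - 1) = 3/4: S(7/4) = 601/128.

4.6953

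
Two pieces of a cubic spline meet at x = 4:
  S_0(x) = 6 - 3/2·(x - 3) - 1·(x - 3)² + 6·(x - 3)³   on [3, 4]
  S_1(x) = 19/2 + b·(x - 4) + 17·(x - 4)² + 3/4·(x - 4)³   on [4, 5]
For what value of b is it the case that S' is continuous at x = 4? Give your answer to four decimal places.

S_0'(x) = -3/2 - 2·(x - 3) + 18·(x - 3)², so S_0'(4) = 29/2. On the right, S_1'(4) = b, so b = 29/2.

14.5000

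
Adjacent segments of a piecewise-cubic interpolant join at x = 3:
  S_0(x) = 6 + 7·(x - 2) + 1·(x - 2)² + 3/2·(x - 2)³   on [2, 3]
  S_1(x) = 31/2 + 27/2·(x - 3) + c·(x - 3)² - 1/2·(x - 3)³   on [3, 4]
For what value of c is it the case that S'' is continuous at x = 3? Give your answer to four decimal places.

5.5000

S_0''(x) = 2 + 9·(x - 2), so S_0''(3) = 11. On the right, S_1''(3) = 2c, so c = 11/2.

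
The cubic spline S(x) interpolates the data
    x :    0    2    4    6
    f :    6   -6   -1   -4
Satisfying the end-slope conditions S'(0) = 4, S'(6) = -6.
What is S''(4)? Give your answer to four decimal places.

Write σ_i for S''(x_i). With h_i = 2, 2, 2 and divided differences Δ_i = -6, 5/2, -3/2, the continuity of S' gives the tridiagonal system
  2·σ_0 + 8·σ_1 + 2·σ_2 = 6(Δ_1 - Δ_0) = 51
  2·σ_1 + 8·σ_2 + 2·σ_3 = 6(Δ_2 - Δ_1) = -24
Clamped end conditions give two more equations: 2h_0·σ_0 + h_0·σ_1 = 6(Δ_0 - S'(0)) = -60 and h_2·σ_2 + 2h_2·σ_3 = 6(S'(6) - Δ_2) = -27.
Solving: σ_0 = -323/15, σ_1 = 196/15, σ_2 = -157/30, σ_3 = -62/15.

-5.2333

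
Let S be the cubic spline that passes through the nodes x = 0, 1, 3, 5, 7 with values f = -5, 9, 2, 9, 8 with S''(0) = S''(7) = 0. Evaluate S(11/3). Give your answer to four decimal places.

2.5266

Let m_i = S''(x_i). Step sizes h_i = 1, 2, 2, 2; slopes of the chords Δ_i = (y_(i+1) - y_i)/h_i = 14, -7/2, 7/2, -1/2.
  1·m_0 + 6·m_1 + 2·m_2 = 6(Δ_1 - Δ_0) = -105
  2·m_1 + 8·m_2 + 2·m_3 = 6(Δ_2 - Δ_1) = 42
  2·m_2 + 8·m_3 + 2·m_4 = 6(Δ_3 - Δ_2) = -24
Natural end conditions: m_0 = m_4 = 0.
Solving: m_0 = 0, m_1 = -1767/82, m_2 = 498/41, m_3 = -495/82, m_4 = 0.
On [3, 5], S(x) = 2 - 106/41·(x - 3) + 249/41·(x - 3)² - 497/328·(x - 3)³.
With (x - 3) = 2/3: S(11/3) = 2797/1107.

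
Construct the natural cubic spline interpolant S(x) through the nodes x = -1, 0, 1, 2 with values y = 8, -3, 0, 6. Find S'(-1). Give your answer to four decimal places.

Let σ_i = S''(x_i). Step sizes h_i = 1, 1, 1; slopes of the chords Δ_i = (y_(i+1) - y_i)/h_i = -11, 3, 6.
  1·σ_0 + 4·σ_1 + 1·σ_2 = 6(Δ_1 - Δ_0) = 84
  1·σ_1 + 4·σ_2 + 1·σ_3 = 6(Δ_2 - Δ_1) = 18
Natural end conditions: σ_0 = σ_3 = 0.
Solving: σ_0 = 0, σ_1 = 106/5, σ_2 = -4/5, σ_3 = 0.
On [-1, 0], S'(x) = b_0 + 2c_0·(x + 1) + 3d_0·(x + 1)² with b_0 = Δ_0 - h_0(2σ_0 + σ_1)/6 = -218/15, c_0 = σ_0/2 = 0, d_0 = (σ_1 - σ_0)/(6h_0) = 53/15. So S'(-1) = -218/15.

-14.5333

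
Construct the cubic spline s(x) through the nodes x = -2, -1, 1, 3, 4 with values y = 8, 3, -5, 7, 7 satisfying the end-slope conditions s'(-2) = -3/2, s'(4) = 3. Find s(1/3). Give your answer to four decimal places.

-4.8081

Write σ_i for s''(x_i). With h_i = 1, 2, 2, 1 and divided differences Δ_i = -5, -4, 6, 0, the continuity of s' gives the tridiagonal system
  1·σ_0 + 6·σ_1 + 2·σ_2 = 6(Δ_1 - Δ_0) = 6
  2·σ_1 + 8·σ_2 + 2·σ_3 = 6(Δ_2 - Δ_1) = 60
  2·σ_2 + 6·σ_3 + 1·σ_4 = 6(Δ_3 - Δ_2) = -36
Clamped end conditions give two more equations: 2h_0·σ_0 + h_0·σ_1 = 6(Δ_0 - s'(-2)) = -21 and h_3·σ_3 + 2h_3·σ_4 = 6(s'(4) - Δ_3) = 18.
Solving the tridiagonal system: σ_0 = -221/22, σ_1 = -10/11, σ_2 = 43/4, σ_3 = -133/11, σ_4 = 331/22.
On [-1, 1], s(x) = 3 - 307/44·(x + 1) - 5/11·(x + 1)² + 171/176·(x + 1)³.
With (x + 1) = 4/3: s(1/3) = -476/99.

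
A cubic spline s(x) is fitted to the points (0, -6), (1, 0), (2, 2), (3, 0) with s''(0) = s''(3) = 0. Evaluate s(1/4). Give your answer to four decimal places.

Let M_i = s''(x_i). Step sizes h_i = 1, 1, 1; slopes of the chords Δ_i = (y_(i+1) - y_i)/h_i = 6, 2, -2.
  1·M_0 + 4·M_1 + 1·M_2 = 6(Δ_1 - Δ_0) = -24
  1·M_1 + 4·M_2 + 1·M_3 = 6(Δ_2 - Δ_1) = -24
Natural end conditions: M_0 = M_3 = 0.
Hence M_0 = 0, M_1 = -24/5, M_2 = -24/5, M_3 = 0.
On [0, 1], s(x) = -6 + 34/5·x + 0·x² - 4/5·x³.
With x = 1/4: s(1/4) = -69/16.

-4.3125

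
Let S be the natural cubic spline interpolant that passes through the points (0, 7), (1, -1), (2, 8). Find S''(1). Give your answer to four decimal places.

25.5000

Let σ_i = S''(x_i). Step sizes h_i = 1, 1; slopes of the chords Δ_i = (y_(i+1) - y_i)/h_i = -8, 9.
  1·σ_0 + 4·σ_1 + 1·σ_2 = 6(Δ_1 - Δ_0) = 102
Natural end conditions: σ_0 = σ_2 = 0.
Solving the tridiagonal system: σ_0 = 0, σ_1 = 51/2, σ_2 = 0.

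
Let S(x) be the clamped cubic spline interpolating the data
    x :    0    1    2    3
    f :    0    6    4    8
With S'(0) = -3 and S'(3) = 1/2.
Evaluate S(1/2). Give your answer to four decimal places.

2.1708

Put σ_i = S'' at the i-th knot. Here h = (1, 1, 1) and Δ = (6, -2, 4), so the interior equations h_(i-1)·σ_(i-1) + 2(h_(i-1)+h_i)·σ_i + h_i·σ_(i+1) = 6(Δ_i − Δ_(i-1)) read
  1·σ_0 + 4·σ_1 + 1·σ_2 = 6(Δ_1 - Δ_0) = -48
  1·σ_1 + 4·σ_2 + 1·σ_3 = 6(Δ_2 - Δ_1) = 36
Clamped end conditions give two more equations: 2h_0·σ_0 + h_0·σ_1 = 6(Δ_0 - S'(0)) = 54 and h_2·σ_2 + 2h_2·σ_3 = 6(S'(3) - Δ_2) = -21.
Solving the tridiagonal system: σ_0 = 611/15, σ_1 = -412/15, σ_2 = 317/15, σ_3 = -316/15.
On [0, 1], S(x) = 0 - 3·x + 611/30·x² - 341/30·x³.
With x = 1/2: S(1/2) = 521/240.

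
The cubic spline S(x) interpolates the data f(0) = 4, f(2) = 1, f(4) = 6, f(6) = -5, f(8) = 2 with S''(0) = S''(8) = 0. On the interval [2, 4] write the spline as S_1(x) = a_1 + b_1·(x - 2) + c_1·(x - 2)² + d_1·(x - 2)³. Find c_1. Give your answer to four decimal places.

2.7054

With σ_i denoting the second derivative at x_i, h_i = 2, 2, 2, 2, and Δ_i = (y_(i+1) − y_i)/h_i = -3/2, 5/2, -11/2, 7/2:
  2·σ_0 + 8·σ_1 + 2·σ_2 = 6(Δ_1 - Δ_0) = 24
  2·σ_1 + 8·σ_2 + 2·σ_3 = 6(Δ_2 - Δ_1) = -48
  2·σ_2 + 8·σ_3 + 2·σ_4 = 6(Δ_3 - Δ_2) = 54
Natural end conditions: σ_0 = σ_4 = 0.
Forward elimination and back-substitution give σ_0 = 0, σ_1 = 303/56, σ_2 = -135/14, σ_3 = 513/56, σ_4 = 0.
On [2, 4], with S_1(x) = a_1 + b_1·(x - 2) + c_1·(x - 2)² + d_1·(x - 2)³: c_1 = σ_1/2 = 303/112, d_1 = (σ_2 - σ_1)/(6h_1) = -281/224, b_1 = Δ_1 - h_1(2σ_1 + σ_2)/6 = 59/28.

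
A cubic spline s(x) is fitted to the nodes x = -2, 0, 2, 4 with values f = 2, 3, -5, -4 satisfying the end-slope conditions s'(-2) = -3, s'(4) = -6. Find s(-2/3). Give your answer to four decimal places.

Let M_i = s''(x_i). Step sizes h_i = 2, 2, 2; slopes of the chords Δ_i = (y_(i+1) - y_i)/h_i = 1/2, -4, 1/2.
  2·M_0 + 8·M_1 + 2·M_2 = 6(Δ_1 - Δ_0) = -27
  2·M_1 + 8·M_2 + 2·M_3 = 6(Δ_2 - Δ_1) = 27
Clamped end conditions give two more equations: 2h_0·M_0 + h_0·M_1 = 6(Δ_0 - s'(-2)) = 21 and h_2·M_2 + 2h_2·M_3 = 6(s'(4) - Δ_2) = -39.
Forward elimination and back-substitution give M_0 = 46/5, M_1 = -79/10, M_2 = 89/10, M_3 = -71/5.
On [-2, 0], s(x) = 2 - 3·(x + 2) + 23/5·(x + 2)² - 57/40·(x + 2)³.
With (x + 2) = 4/3: s(-2/3) = 14/5.

2.8000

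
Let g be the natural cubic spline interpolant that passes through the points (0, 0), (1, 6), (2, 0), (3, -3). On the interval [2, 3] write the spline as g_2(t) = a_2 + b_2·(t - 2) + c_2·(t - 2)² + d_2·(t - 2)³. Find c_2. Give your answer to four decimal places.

4.8000

Write m_i for g''(x_i). With h_i = 1, 1, 1 and divided differences Δ_i = 6, -6, -3, the continuity of g' gives the tridiagonal system
  1·m_0 + 4·m_1 + 1·m_2 = 6(Δ_1 - Δ_0) = -72
  1·m_1 + 4·m_2 + 1·m_3 = 6(Δ_2 - Δ_1) = 18
Natural end conditions: m_0 = m_3 = 0.
Forward elimination and back-substitution give m_0 = 0, m_1 = -102/5, m_2 = 48/5, m_3 = 0.
On [2, 3], with g_2(t) = a_2 + b_2·(t - 2) + c_2·(t - 2)² + d_2·(t - 2)³: c_2 = m_2/2 = 24/5, d_2 = (m_3 - m_2)/(6h_2) = -8/5, b_2 = Δ_2 - h_2(2m_2 + m_3)/6 = -31/5.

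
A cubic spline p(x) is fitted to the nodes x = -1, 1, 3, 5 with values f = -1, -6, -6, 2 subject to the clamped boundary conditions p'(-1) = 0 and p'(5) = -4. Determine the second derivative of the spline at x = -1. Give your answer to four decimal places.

Let σ_i = p''(x_i). Step sizes h_i = 2, 2, 2; slopes of the chords Δ_i = (y_(i+1) - y_i)/h_i = -5/2, 0, 4.
  2·σ_0 + 8·σ_1 + 2·σ_2 = 6(Δ_1 - Δ_0) = 15
  2·σ_1 + 8·σ_2 + 2·σ_3 = 6(Δ_2 - Δ_1) = 24
Clamped end conditions give two more equations: 2h_0·σ_0 + h_0·σ_1 = 6(Δ_0 - p'(-1)) = -15 and h_2·σ_2 + 2h_2·σ_3 = 6(p'(5) - Δ_2) = -48.
Forward elimination and back-substitution give σ_0 = -133/30, σ_1 = 41/30, σ_2 = 97/15, σ_3 = -457/30.

-4.4333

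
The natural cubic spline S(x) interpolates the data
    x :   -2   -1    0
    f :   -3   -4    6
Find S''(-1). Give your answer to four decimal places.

16.5000

Write M_i for S''(x_i). With h_i = 1, 1 and divided differences Δ_i = -1, 10, the continuity of S' gives the tridiagonal system
  1·M_0 + 4·M_1 + 1·M_2 = 6(Δ_1 - Δ_0) = 66
Natural end conditions: M_0 = M_2 = 0.
Solving: M_0 = 0, M_1 = 33/2, M_2 = 0.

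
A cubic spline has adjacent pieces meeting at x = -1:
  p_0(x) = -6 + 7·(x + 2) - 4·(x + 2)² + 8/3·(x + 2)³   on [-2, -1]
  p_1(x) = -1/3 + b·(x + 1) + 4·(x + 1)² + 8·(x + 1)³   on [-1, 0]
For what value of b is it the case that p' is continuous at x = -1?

7

p_0'(x) = 7 - 8·(x + 2) + 8·(x + 2)², so p_0'(-1) = 7. On the right, p_1'(-1) = b, so b = 7.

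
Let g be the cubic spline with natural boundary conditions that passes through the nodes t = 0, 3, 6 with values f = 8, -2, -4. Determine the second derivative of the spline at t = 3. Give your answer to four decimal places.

Put M_i = g'' at the i-th knot. Here h = (3, 3) and Δ = (-10/3, -2/3), so the interior equations h_(i-1)·M_(i-1) + 2(h_(i-1)+h_i)·M_i + h_i·M_(i+1) = 6(Δ_i − Δ_(i-1)) read
  3·M_0 + 12·M_1 + 3·M_2 = 6(Δ_1 - Δ_0) = 16
Natural end conditions: M_0 = M_2 = 0.
Hence M_0 = 0, M_1 = 4/3, M_2 = 0.

1.3333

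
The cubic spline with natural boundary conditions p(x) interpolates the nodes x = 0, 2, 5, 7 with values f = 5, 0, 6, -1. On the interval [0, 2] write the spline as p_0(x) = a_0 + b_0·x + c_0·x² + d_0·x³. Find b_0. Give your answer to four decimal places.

Let m_i = p''(x_i). Step sizes h_i = 2, 3, 2; slopes of the chords Δ_i = (y_(i+1) - y_i)/h_i = -5/2, 2, -7/2.
  2·m_0 + 10·m_1 + 3·m_2 = 6(Δ_1 - Δ_0) = 27
  3·m_1 + 10·m_2 + 2·m_3 = 6(Δ_2 - Δ_1) = -33
Natural end conditions: m_0 = m_3 = 0.
Solving the tridiagonal system: m_0 = 0, m_1 = 369/91, m_2 = -411/91, m_3 = 0.
On [0, 2], with p_0(x) = a_0 + b_0·x + c_0·x² + d_0·x³: c_0 = m_0/2 = 0, d_0 = (m_1 - m_0)/(6h_0) = 123/364, b_0 = Δ_0 - h_0(2m_0 + m_1)/6 = -701/182.

-3.8516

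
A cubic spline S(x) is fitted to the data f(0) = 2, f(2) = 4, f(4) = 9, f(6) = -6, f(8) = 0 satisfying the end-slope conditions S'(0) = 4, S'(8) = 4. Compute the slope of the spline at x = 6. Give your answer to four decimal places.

-3.5000

Let M_i = S''(x_i). Step sizes h_i = 2, 2, 2, 2; slopes of the chords Δ_i = (y_(i+1) - y_i)/h_i = 1, 5/2, -15/2, 3.
  2·M_0 + 8·M_1 + 2·M_2 = 6(Δ_1 - Δ_0) = 9
  2·M_1 + 8·M_2 + 2·M_3 = 6(Δ_2 - Δ_1) = -60
  2·M_2 + 8·M_3 + 2·M_4 = 6(Δ_3 - Δ_2) = 63
Clamped end conditions give two more equations: 2h_0·M_0 + h_0·M_1 = 6(Δ_0 - S'(0)) = -18 and h_3·M_3 + 2h_3·M_4 = 6(S'(8) - Δ_3) = 6.
Forward elimination and back-substitution give M_0 = -15/2, M_1 = 6, M_2 = -12, M_3 = 12, M_4 = -9/2.
On [6, 8], S'(x) = b_3 + 2c_3·(x - 6) + 3d_3·(x - 6)² with b_3 = Δ_3 - h_3(2M_3 + M_4)/6 = -7/2, c_3 = M_3/2 = 6, d_3 = (M_4 - M_3)/(6h_3) = -11/8. So S'(6) = -7/2.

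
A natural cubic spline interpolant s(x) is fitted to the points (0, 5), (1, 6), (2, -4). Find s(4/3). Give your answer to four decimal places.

Let m_i = s''(x_i). Step sizes h_i = 1, 1; slopes of the chords Δ_i = (y_(i+1) - y_i)/h_i = 1, -10.
  1·m_0 + 4·m_1 + 1·m_2 = 6(Δ_1 - Δ_0) = -66
Natural end conditions: m_0 = m_2 = 0.
Solving the tridiagonal system: m_0 = 0, m_1 = -33/2, m_2 = 0.
On [1, 2], s(x) = 6 - 9/2·(x - 1) - 33/4·(x - 1)² + 11/4·(x - 1)³.
With (x - 1) = 1/3: s(4/3) = 199/54.

3.6852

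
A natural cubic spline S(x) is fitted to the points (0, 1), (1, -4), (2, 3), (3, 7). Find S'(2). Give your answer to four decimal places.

Write M_i for S''(x_i). With h_i = 1, 1, 1 and divided differences Δ_i = -5, 7, 4, the continuity of S' gives the tridiagonal system
  1·M_0 + 4·M_1 + 1·M_2 = 6(Δ_1 - Δ_0) = 72
  1·M_1 + 4·M_2 + 1·M_3 = 6(Δ_2 - Δ_1) = -18
Natural end conditions: M_0 = M_3 = 0.
Forward elimination and back-substitution give M_0 = 0, M_1 = 102/5, M_2 = -48/5, M_3 = 0.
On [2, 3], S'(x) = b_2 + 2c_2·(x - 2) + 3d_2·(x - 2)² with b_2 = Δ_2 - h_2(2M_2 + M_3)/6 = 36/5, c_2 = M_2/2 = -24/5, d_2 = (M_3 - M_2)/(6h_2) = 8/5. So S'(2) = 36/5.

7.2000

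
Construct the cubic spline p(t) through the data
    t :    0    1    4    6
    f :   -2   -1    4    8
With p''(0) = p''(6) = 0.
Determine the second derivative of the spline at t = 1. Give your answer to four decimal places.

Let m_i = p''(x_i). Step sizes h_i = 1, 3, 2; slopes of the chords Δ_i = (y_(i+1) - y_i)/h_i = 1, 5/3, 2.
  1·m_0 + 8·m_1 + 3·m_2 = 6(Δ_1 - Δ_0) = 4
  3·m_1 + 10·m_2 + 2·m_3 = 6(Δ_2 - Δ_1) = 2
Natural end conditions: m_0 = m_3 = 0.
Solving the tridiagonal system: m_0 = 0, m_1 = 34/71, m_2 = 4/71, m_3 = 0.

0.4789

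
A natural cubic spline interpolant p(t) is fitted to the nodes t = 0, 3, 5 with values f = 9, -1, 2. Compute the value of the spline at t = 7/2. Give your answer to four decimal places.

Put m_i = p'' at the i-th knot. Here h = (3, 2) and Δ = (-10/3, 3/2), so the interior equations h_(i-1)·m_(i-1) + 2(h_(i-1)+h_i)·m_i + h_i·m_(i+1) = 6(Δ_i − Δ_(i-1)) read
  3·m_0 + 10·m_1 + 2·m_2 = 6(Δ_1 - Δ_0) = 29
Natural end conditions: m_0 = m_2 = 0.
Solving: m_0 = 0, m_1 = 29/10, m_2 = 0.
On [3, 5], p(t) = -1 - 13/30·(t - 3) + 29/20·(t - 3)² - 29/120·(t - 3)³.
With (t - 3) = 1/2: p(7/2) = -283/320.

-0.8844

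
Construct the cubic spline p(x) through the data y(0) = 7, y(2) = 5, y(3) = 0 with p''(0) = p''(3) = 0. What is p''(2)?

-4

Put M_i = p'' at the i-th knot. Here h = (2, 1) and Δ = (-1, -5), so the interior equations h_(i-1)·M_(i-1) + 2(h_(i-1)+h_i)·M_i + h_i·M_(i+1) = 6(Δ_i − Δ_(i-1)) read
  2·M_0 + 6·M_1 + 1·M_2 = 6(Δ_1 - Δ_0) = -24
Natural end conditions: M_0 = M_2 = 0.
Solving: M_0 = 0, M_1 = -4, M_2 = 0.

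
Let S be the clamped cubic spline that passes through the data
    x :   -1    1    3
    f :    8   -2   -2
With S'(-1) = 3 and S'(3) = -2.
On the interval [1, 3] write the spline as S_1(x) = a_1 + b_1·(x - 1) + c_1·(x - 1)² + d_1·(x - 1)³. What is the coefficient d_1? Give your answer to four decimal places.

-1.5000

Write M_i for S''(x_i). With h_i = 2, 2 and divided differences Δ_i = -5, 0, the continuity of S' gives the tridiagonal system
  2·M_0 + 8·M_1 + 2·M_2 = 6(Δ_1 - Δ_0) = 30
Clamped end conditions give two more equations: 2h_0·M_0 + h_0·M_1 = 6(Δ_0 - S'(-1)) = -48 and h_1·M_1 + 2h_1·M_2 = 6(S'(3) - Δ_1) = -12.
Solving: M_0 = -17, M_1 = 10, M_2 = -8.
On [1, 3], with S_1(x) = a_1 + b_1·(x - 1) + c_1·(x - 1)² + d_1·(x - 1)³: c_1 = M_1/2 = 5, d_1 = (M_2 - M_1)/(6h_1) = -3/2, b_1 = Δ_1 - h_1(2M_1 + M_2)/6 = -4.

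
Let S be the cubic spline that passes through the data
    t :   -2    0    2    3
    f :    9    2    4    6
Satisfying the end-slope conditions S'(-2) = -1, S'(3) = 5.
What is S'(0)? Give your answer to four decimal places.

With M_i denoting the second derivative at x_i, h_i = 2, 2, 1, and Δ_i = (y_(i+1) − y_i)/h_i = -7/2, 1, 2:
  2·M_0 + 8·M_1 + 2·M_2 = 6(Δ_1 - Δ_0) = 27
  2·M_1 + 6·M_2 + 1·M_3 = 6(Δ_2 - Δ_1) = 6
Clamped end conditions give two more equations: 2h_0·M_0 + h_0·M_1 = 6(Δ_0 - S'(-2)) = -15 and h_2·M_2 + 2h_2·M_3 = 6(S'(3) - Δ_2) = 18.
Hence M_0 = -303/46, M_1 = 261/46, M_2 = -60/23, M_3 = 237/23.
On [0, 2], S'(t) = b_1 + 2c_1·t + 3d_1·t² with b_1 = Δ_1 - h_1(2M_1 + M_2)/6 = -44/23, c_1 = M_1/2 = 261/92, d_1 = (M_2 - M_1)/(6h_1) = -127/184. So S'(0) = -44/23.

-1.9130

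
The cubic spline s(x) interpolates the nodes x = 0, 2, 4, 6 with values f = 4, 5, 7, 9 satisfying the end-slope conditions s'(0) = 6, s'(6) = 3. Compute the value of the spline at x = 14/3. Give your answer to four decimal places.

Write M_i for s''(x_i). With h_i = 2, 2, 2 and divided differences Δ_i = 1/2, 1, 1, the continuity of s' gives the tridiagonal system
  2·M_0 + 8·M_1 + 2·M_2 = 6(Δ_1 - Δ_0) = 3
  2·M_1 + 8·M_2 + 2·M_3 = 6(Δ_2 - Δ_1) = 0
Clamped end conditions give two more equations: 2h_0·M_0 + h_0·M_1 = 6(Δ_0 - s'(0)) = -33 and h_2·M_2 + 2h_2·M_3 = 6(s'(6) - Δ_2) = 12.
Hence M_0 = -99/10, M_1 = 33/10, M_2 = -9/5, M_3 = 39/10.
On [4, 6], s(x) = 7 + 9/10·(x - 4) - 9/10·(x - 4)² + 19/40·(x - 4)³.
With (x - 4) = 2/3: s(14/3) = 991/135.

7.3407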